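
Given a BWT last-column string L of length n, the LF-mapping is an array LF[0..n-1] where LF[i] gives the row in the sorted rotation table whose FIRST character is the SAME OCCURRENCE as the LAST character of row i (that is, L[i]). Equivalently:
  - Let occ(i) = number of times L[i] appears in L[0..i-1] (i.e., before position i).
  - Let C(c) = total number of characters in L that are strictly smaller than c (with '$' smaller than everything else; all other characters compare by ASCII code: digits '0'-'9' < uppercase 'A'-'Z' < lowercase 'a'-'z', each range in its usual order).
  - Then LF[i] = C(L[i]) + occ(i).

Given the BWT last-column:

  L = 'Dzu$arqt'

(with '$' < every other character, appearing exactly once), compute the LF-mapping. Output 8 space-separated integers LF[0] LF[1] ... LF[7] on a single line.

Char counts: '$':1, 'D':1, 'a':1, 'q':1, 'r':1, 't':1, 'u':1, 'z':1
C (first-col start): C('$')=0, C('D')=1, C('a')=2, C('q')=3, C('r')=4, C('t')=5, C('u')=6, C('z')=7
L[0]='D': occ=0, LF[0]=C('D')+0=1+0=1
L[1]='z': occ=0, LF[1]=C('z')+0=7+0=7
L[2]='u': occ=0, LF[2]=C('u')+0=6+0=6
L[3]='$': occ=0, LF[3]=C('$')+0=0+0=0
L[4]='a': occ=0, LF[4]=C('a')+0=2+0=2
L[5]='r': occ=0, LF[5]=C('r')+0=4+0=4
L[6]='q': occ=0, LF[6]=C('q')+0=3+0=3
L[7]='t': occ=0, LF[7]=C('t')+0=5+0=5

Answer: 1 7 6 0 2 4 3 5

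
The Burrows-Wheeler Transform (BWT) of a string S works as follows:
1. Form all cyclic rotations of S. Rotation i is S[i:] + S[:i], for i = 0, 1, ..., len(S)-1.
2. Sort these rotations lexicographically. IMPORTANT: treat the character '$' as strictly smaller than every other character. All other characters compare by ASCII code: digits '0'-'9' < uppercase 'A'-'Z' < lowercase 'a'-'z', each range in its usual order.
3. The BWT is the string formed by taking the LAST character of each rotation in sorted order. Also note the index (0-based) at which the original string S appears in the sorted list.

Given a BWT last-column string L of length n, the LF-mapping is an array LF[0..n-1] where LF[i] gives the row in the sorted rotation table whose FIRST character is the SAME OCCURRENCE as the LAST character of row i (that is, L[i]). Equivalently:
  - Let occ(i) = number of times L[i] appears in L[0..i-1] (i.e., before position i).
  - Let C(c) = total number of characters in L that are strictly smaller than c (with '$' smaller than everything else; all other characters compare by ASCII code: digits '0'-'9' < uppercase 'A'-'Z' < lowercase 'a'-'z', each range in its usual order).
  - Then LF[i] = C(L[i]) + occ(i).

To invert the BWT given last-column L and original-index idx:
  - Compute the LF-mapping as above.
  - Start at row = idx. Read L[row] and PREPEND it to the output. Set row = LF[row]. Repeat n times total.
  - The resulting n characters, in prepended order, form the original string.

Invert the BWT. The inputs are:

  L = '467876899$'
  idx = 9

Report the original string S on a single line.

LF mapping: 1 2 4 6 5 3 7 8 9 0
Walk LF starting at row 9, prepending L[row]:
  step 1: row=9, L[9]='$', prepend. Next row=LF[9]=0
  step 2: row=0, L[0]='4', prepend. Next row=LF[0]=1
  step 3: row=1, L[1]='6', prepend. Next row=LF[1]=2
  step 4: row=2, L[2]='7', prepend. Next row=LF[2]=4
  step 5: row=4, L[4]='7', prepend. Next row=LF[4]=5
  step 6: row=5, L[5]='6', prepend. Next row=LF[5]=3
  step 7: row=3, L[3]='8', prepend. Next row=LF[3]=6
  step 8: row=6, L[6]='8', prepend. Next row=LF[6]=7
  step 9: row=7, L[7]='9', prepend. Next row=LF[7]=8
  step 10: row=8, L[8]='9', prepend. Next row=LF[8]=9
Reversed output: 998867764$

Answer: 998867764$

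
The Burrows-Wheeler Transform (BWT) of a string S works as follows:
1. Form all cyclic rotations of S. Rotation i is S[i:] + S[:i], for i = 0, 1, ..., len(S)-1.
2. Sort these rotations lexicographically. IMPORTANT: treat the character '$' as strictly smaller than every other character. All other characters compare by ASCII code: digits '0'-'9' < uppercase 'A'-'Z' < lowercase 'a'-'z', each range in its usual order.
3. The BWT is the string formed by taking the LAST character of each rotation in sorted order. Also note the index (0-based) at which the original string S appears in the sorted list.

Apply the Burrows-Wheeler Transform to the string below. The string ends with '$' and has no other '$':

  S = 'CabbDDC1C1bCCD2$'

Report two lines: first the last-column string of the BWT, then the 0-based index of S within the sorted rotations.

Answer: 2CCDD1bC$CDbC1ba
8

Derivation:
All 16 rotations (rotation i = S[i:]+S[:i]):
  rot[0] = CabbDDC1C1bCCD2$
  rot[1] = abbDDC1C1bCCD2$C
  rot[2] = bbDDC1C1bCCD2$Ca
  rot[3] = bDDC1C1bCCD2$Cab
  rot[4] = DDC1C1bCCD2$Cabb
  rot[5] = DC1C1bCCD2$CabbD
  rot[6] = C1C1bCCD2$CabbDD
  rot[7] = 1C1bCCD2$CabbDDC
  rot[8] = C1bCCD2$CabbDDC1
  rot[9] = 1bCCD2$CabbDDC1C
  rot[10] = bCCD2$CabbDDC1C1
  rot[11] = CCD2$CabbDDC1C1b
  rot[12] = CD2$CabbDDC1C1bC
  rot[13] = D2$CabbDDC1C1bCC
  rot[14] = 2$CabbDDC1C1bCCD
  rot[15] = $CabbDDC1C1bCCD2
Sorted (with $ < everything):
  sorted[0] = $CabbDDC1C1bCCD2  (last char: '2')
  sorted[1] = 1C1bCCD2$CabbDDC  (last char: 'C')
  sorted[2] = 1bCCD2$CabbDDC1C  (last char: 'C')
  sorted[3] = 2$CabbDDC1C1bCCD  (last char: 'D')
  sorted[4] = C1C1bCCD2$CabbDD  (last char: 'D')
  sorted[5] = C1bCCD2$CabbDDC1  (last char: '1')
  sorted[6] = CCD2$CabbDDC1C1b  (last char: 'b')
  sorted[7] = CD2$CabbDDC1C1bC  (last char: 'C')
  sorted[8] = CabbDDC1C1bCCD2$  (last char: '$')
  sorted[9] = D2$CabbDDC1C1bCC  (last char: 'C')
  sorted[10] = DC1C1bCCD2$CabbD  (last char: 'D')
  sorted[11] = DDC1C1bCCD2$Cabb  (last char: 'b')
  sorted[12] = abbDDC1C1bCCD2$C  (last char: 'C')
  sorted[13] = bCCD2$CabbDDC1C1  (last char: '1')
  sorted[14] = bDDC1C1bCCD2$Cab  (last char: 'b')
  sorted[15] = bbDDC1C1bCCD2$Ca  (last char: 'a')
Last column: 2CCDD1bC$CDbC1ba
Original string S is at sorted index 8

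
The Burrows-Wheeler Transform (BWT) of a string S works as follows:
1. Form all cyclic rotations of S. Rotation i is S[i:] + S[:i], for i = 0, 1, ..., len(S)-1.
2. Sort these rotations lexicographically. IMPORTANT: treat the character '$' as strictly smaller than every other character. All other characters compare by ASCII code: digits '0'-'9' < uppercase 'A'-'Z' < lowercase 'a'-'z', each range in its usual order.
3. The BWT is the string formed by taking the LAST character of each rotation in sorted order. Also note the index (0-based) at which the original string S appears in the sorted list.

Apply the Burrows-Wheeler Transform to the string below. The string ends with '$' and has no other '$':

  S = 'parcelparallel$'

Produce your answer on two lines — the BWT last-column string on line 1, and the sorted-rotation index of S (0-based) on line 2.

All 15 rotations (rotation i = S[i:]+S[:i]):
  rot[0] = parcelparallel$
  rot[1] = arcelparallel$p
  rot[2] = rcelparallel$pa
  rot[3] = celparallel$par
  rot[4] = elparallel$parc
  rot[5] = lparallel$parce
  rot[6] = parallel$parcel
  rot[7] = arallel$parcelp
  rot[8] = rallel$parcelpa
  rot[9] = allel$parcelpar
  rot[10] = llel$parcelpara
  rot[11] = lel$parcelparal
  rot[12] = el$parcelparall
  rot[13] = l$parcelparalle
  rot[14] = $parcelparallel
Sorted (with $ < everything):
  sorted[0] = $parcelparallel  (last char: 'l')
  sorted[1] = allel$parcelpar  (last char: 'r')
  sorted[2] = arallel$parcelp  (last char: 'p')
  sorted[3] = arcelparallel$p  (last char: 'p')
  sorted[4] = celparallel$par  (last char: 'r')
  sorted[5] = el$parcelparall  (last char: 'l')
  sorted[6] = elparallel$parc  (last char: 'c')
  sorted[7] = l$parcelparalle  (last char: 'e')
  sorted[8] = lel$parcelparal  (last char: 'l')
  sorted[9] = llel$parcelpara  (last char: 'a')
  sorted[10] = lparallel$parce  (last char: 'e')
  sorted[11] = parallel$parcel  (last char: 'l')
  sorted[12] = parcelparallel$  (last char: '$')
  sorted[13] = rallel$parcelpa  (last char: 'a')
  sorted[14] = rcelparallel$pa  (last char: 'a')
Last column: lrpprlcelael$aa
Original string S is at sorted index 12

Answer: lrpprlcelael$aa
12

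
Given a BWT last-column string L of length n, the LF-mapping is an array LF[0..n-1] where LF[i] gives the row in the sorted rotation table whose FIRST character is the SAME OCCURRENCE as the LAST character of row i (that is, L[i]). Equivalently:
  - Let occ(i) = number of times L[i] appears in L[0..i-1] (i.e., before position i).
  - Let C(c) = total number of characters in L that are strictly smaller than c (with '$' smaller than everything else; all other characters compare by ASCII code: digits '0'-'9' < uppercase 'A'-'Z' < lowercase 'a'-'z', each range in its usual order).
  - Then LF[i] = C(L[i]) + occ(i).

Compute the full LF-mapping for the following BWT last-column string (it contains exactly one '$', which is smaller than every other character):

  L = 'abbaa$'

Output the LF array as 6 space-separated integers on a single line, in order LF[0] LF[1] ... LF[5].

Char counts: '$':1, 'a':3, 'b':2
C (first-col start): C('$')=0, C('a')=1, C('b')=4
L[0]='a': occ=0, LF[0]=C('a')+0=1+0=1
L[1]='b': occ=0, LF[1]=C('b')+0=4+0=4
L[2]='b': occ=1, LF[2]=C('b')+1=4+1=5
L[3]='a': occ=1, LF[3]=C('a')+1=1+1=2
L[4]='a': occ=2, LF[4]=C('a')+2=1+2=3
L[5]='$': occ=0, LF[5]=C('$')+0=0+0=0

Answer: 1 4 5 2 3 0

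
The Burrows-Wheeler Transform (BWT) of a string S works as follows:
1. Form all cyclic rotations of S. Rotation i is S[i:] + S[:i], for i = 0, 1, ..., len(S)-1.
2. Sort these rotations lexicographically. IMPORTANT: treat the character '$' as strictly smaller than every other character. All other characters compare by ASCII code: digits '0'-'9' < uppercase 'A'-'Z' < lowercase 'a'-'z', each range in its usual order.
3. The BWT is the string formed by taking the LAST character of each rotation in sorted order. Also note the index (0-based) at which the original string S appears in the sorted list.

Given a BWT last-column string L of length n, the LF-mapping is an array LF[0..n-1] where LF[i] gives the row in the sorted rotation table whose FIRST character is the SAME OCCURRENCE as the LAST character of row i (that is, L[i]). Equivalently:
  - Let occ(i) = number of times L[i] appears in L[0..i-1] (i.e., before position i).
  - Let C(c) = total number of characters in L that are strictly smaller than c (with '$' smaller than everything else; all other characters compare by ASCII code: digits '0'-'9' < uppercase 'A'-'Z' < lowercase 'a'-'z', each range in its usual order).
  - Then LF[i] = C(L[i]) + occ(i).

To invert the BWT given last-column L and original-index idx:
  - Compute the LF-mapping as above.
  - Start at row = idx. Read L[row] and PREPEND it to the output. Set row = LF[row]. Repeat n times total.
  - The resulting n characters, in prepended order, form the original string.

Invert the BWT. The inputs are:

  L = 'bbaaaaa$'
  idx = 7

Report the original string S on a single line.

Answer: baaaaab$

Derivation:
LF mapping: 6 7 1 2 3 4 5 0
Walk LF starting at row 7, prepending L[row]:
  step 1: row=7, L[7]='$', prepend. Next row=LF[7]=0
  step 2: row=0, L[0]='b', prepend. Next row=LF[0]=6
  step 3: row=6, L[6]='a', prepend. Next row=LF[6]=5
  step 4: row=5, L[5]='a', prepend. Next row=LF[5]=4
  step 5: row=4, L[4]='a', prepend. Next row=LF[4]=3
  step 6: row=3, L[3]='a', prepend. Next row=LF[3]=2
  step 7: row=2, L[2]='a', prepend. Next row=LF[2]=1
  step 8: row=1, L[1]='b', prepend. Next row=LF[1]=7
Reversed output: baaaaab$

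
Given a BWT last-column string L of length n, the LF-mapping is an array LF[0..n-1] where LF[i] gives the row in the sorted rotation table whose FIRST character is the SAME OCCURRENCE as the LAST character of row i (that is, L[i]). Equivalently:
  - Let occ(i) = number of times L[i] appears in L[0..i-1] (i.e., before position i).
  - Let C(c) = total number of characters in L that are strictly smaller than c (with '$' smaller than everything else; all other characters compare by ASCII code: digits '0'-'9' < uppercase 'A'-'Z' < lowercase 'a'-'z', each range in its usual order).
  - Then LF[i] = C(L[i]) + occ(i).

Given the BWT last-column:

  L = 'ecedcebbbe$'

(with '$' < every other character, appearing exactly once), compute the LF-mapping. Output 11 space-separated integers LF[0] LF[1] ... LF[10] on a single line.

Answer: 7 4 8 6 5 9 1 2 3 10 0

Derivation:
Char counts: '$':1, 'b':3, 'c':2, 'd':1, 'e':4
C (first-col start): C('$')=0, C('b')=1, C('c')=4, C('d')=6, C('e')=7
L[0]='e': occ=0, LF[0]=C('e')+0=7+0=7
L[1]='c': occ=0, LF[1]=C('c')+0=4+0=4
L[2]='e': occ=1, LF[2]=C('e')+1=7+1=8
L[3]='d': occ=0, LF[3]=C('d')+0=6+0=6
L[4]='c': occ=1, LF[4]=C('c')+1=4+1=5
L[5]='e': occ=2, LF[5]=C('e')+2=7+2=9
L[6]='b': occ=0, LF[6]=C('b')+0=1+0=1
L[7]='b': occ=1, LF[7]=C('b')+1=1+1=2
L[8]='b': occ=2, LF[8]=C('b')+2=1+2=3
L[9]='e': occ=3, LF[9]=C('e')+3=7+3=10
L[10]='$': occ=0, LF[10]=C('$')+0=0+0=0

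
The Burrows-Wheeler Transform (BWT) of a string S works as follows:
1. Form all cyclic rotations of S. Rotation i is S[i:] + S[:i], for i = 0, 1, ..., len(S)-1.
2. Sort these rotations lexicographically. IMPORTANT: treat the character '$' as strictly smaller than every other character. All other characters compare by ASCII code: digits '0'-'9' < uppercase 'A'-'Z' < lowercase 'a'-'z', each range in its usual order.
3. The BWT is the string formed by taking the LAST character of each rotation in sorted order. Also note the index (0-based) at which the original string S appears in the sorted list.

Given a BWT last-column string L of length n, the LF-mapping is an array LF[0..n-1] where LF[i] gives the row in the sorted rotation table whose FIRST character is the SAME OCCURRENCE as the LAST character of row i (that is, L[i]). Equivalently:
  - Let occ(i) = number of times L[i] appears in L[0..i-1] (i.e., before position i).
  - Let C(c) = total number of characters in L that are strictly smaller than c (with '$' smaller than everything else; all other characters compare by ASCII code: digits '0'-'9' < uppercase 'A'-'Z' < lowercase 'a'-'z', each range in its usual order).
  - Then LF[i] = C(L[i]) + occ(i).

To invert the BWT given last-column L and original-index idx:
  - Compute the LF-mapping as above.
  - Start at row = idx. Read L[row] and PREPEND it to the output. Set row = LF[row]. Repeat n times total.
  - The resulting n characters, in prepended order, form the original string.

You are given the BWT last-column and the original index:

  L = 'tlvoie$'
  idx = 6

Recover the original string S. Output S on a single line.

LF mapping: 5 3 6 4 2 1 0
Walk LF starting at row 6, prepending L[row]:
  step 1: row=6, L[6]='$', prepend. Next row=LF[6]=0
  step 2: row=0, L[0]='t', prepend. Next row=LF[0]=5
  step 3: row=5, L[5]='e', prepend. Next row=LF[5]=1
  step 4: row=1, L[1]='l', prepend. Next row=LF[1]=3
  step 5: row=3, L[3]='o', prepend. Next row=LF[3]=4
  step 6: row=4, L[4]='i', prepend. Next row=LF[4]=2
  step 7: row=2, L[2]='v', prepend. Next row=LF[2]=6
Reversed output: violet$

Answer: violet$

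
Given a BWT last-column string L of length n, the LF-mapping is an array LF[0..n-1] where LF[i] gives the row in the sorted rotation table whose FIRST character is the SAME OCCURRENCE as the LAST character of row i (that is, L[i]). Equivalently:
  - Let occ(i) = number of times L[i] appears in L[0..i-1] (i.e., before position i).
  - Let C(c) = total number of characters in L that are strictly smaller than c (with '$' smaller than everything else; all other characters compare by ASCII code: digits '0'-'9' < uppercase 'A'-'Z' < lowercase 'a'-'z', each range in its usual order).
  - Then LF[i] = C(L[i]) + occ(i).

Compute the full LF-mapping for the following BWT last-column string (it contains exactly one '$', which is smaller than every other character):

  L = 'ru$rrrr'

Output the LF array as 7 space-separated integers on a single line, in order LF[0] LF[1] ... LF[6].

Answer: 1 6 0 2 3 4 5

Derivation:
Char counts: '$':1, 'r':5, 'u':1
C (first-col start): C('$')=0, C('r')=1, C('u')=6
L[0]='r': occ=0, LF[0]=C('r')+0=1+0=1
L[1]='u': occ=0, LF[1]=C('u')+0=6+0=6
L[2]='$': occ=0, LF[2]=C('$')+0=0+0=0
L[3]='r': occ=1, LF[3]=C('r')+1=1+1=2
L[4]='r': occ=2, LF[4]=C('r')+2=1+2=3
L[5]='r': occ=3, LF[5]=C('r')+3=1+3=4
L[6]='r': occ=4, LF[6]=C('r')+4=1+4=5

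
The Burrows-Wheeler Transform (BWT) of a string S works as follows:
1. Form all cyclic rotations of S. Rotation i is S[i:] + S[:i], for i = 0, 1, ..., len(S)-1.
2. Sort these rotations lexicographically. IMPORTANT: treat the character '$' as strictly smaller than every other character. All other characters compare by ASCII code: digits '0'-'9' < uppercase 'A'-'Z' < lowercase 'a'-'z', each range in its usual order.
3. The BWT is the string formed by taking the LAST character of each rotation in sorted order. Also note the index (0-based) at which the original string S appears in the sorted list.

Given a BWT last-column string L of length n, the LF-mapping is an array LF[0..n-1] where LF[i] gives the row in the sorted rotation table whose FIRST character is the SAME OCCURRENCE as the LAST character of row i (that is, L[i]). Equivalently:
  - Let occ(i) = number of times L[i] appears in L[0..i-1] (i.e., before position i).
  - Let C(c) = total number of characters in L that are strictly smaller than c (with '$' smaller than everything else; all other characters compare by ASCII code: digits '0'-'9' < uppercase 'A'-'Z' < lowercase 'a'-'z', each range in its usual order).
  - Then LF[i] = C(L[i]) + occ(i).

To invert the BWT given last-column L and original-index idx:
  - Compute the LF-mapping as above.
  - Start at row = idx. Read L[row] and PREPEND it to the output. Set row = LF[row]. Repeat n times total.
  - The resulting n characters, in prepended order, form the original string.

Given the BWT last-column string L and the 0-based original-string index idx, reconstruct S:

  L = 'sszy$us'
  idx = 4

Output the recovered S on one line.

Answer: uyszss$

Derivation:
LF mapping: 1 2 6 5 0 4 3
Walk LF starting at row 4, prepending L[row]:
  step 1: row=4, L[4]='$', prepend. Next row=LF[4]=0
  step 2: row=0, L[0]='s', prepend. Next row=LF[0]=1
  step 3: row=1, L[1]='s', prepend. Next row=LF[1]=2
  step 4: row=2, L[2]='z', prepend. Next row=LF[2]=6
  step 5: row=6, L[6]='s', prepend. Next row=LF[6]=3
  step 6: row=3, L[3]='y', prepend. Next row=LF[3]=5
  step 7: row=5, L[5]='u', prepend. Next row=LF[5]=4
Reversed output: uyszss$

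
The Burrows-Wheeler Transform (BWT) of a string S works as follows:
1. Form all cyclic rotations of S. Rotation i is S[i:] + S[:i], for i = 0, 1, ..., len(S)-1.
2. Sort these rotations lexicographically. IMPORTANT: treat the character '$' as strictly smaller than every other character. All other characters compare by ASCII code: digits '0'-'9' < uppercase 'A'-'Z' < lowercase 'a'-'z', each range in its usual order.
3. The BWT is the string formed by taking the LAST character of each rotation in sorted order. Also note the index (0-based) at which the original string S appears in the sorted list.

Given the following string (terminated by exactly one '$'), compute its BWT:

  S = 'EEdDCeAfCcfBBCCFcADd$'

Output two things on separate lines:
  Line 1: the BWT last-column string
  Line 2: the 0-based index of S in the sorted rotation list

All 21 rotations (rotation i = S[i:]+S[:i]):
  rot[0] = EEdDCeAfCcfBBCCFcADd$
  rot[1] = EdDCeAfCcfBBCCFcADd$E
  rot[2] = dDCeAfCcfBBCCFcADd$EE
  rot[3] = DCeAfCcfBBCCFcADd$EEd
  rot[4] = CeAfCcfBBCCFcADd$EEdD
  rot[5] = eAfCcfBBCCFcADd$EEdDC
  rot[6] = AfCcfBBCCFcADd$EEdDCe
  rot[7] = fCcfBBCCFcADd$EEdDCeA
  rot[8] = CcfBBCCFcADd$EEdDCeAf
  rot[9] = cfBBCCFcADd$EEdDCeAfC
  rot[10] = fBBCCFcADd$EEdDCeAfCc
  rot[11] = BBCCFcADd$EEdDCeAfCcf
  rot[12] = BCCFcADd$EEdDCeAfCcfB
  rot[13] = CCFcADd$EEdDCeAfCcfBB
  rot[14] = CFcADd$EEdDCeAfCcfBBC
  rot[15] = FcADd$EEdDCeAfCcfBBCC
  rot[16] = cADd$EEdDCeAfCcfBBCCF
  rot[17] = ADd$EEdDCeAfCcfBBCCFc
  rot[18] = Dd$EEdDCeAfCcfBBCCFcA
  rot[19] = d$EEdDCeAfCcfBBCCFcAD
  rot[20] = $EEdDCeAfCcfBBCCFcADd
Sorted (with $ < everything):
  sorted[0] = $EEdDCeAfCcfBBCCFcADd  (last char: 'd')
  sorted[1] = ADd$EEdDCeAfCcfBBCCFc  (last char: 'c')
  sorted[2] = AfCcfBBCCFcADd$EEdDCe  (last char: 'e')
  sorted[3] = BBCCFcADd$EEdDCeAfCcf  (last char: 'f')
  sorted[4] = BCCFcADd$EEdDCeAfCcfB  (last char: 'B')
  sorted[5] = CCFcADd$EEdDCeAfCcfBB  (last char: 'B')
  sorted[6] = CFcADd$EEdDCeAfCcfBBC  (last char: 'C')
  sorted[7] = CcfBBCCFcADd$EEdDCeAf  (last char: 'f')
  sorted[8] = CeAfCcfBBCCFcADd$EEdD  (last char: 'D')
  sorted[9] = DCeAfCcfBBCCFcADd$EEd  (last char: 'd')
  sorted[10] = Dd$EEdDCeAfCcfBBCCFcA  (last char: 'A')
  sorted[11] = EEdDCeAfCcfBBCCFcADd$  (last char: '$')
  sorted[12] = EdDCeAfCcfBBCCFcADd$E  (last char: 'E')
  sorted[13] = FcADd$EEdDCeAfCcfBBCC  (last char: 'C')
  sorted[14] = cADd$EEdDCeAfCcfBBCCF  (last char: 'F')
  sorted[15] = cfBBCCFcADd$EEdDCeAfC  (last char: 'C')
  sorted[16] = d$EEdDCeAfCcfBBCCFcAD  (last char: 'D')
  sorted[17] = dDCeAfCcfBBCCFcADd$EE  (last char: 'E')
  sorted[18] = eAfCcfBBCCFcADd$EEdDC  (last char: 'C')
  sorted[19] = fBBCCFcADd$EEdDCeAfCc  (last char: 'c')
  sorted[20] = fCcfBBCCFcADd$EEdDCeA  (last char: 'A')
Last column: dcefBBCfDdA$ECFCDECcA
Original string S is at sorted index 11

Answer: dcefBBCfDdA$ECFCDECcA
11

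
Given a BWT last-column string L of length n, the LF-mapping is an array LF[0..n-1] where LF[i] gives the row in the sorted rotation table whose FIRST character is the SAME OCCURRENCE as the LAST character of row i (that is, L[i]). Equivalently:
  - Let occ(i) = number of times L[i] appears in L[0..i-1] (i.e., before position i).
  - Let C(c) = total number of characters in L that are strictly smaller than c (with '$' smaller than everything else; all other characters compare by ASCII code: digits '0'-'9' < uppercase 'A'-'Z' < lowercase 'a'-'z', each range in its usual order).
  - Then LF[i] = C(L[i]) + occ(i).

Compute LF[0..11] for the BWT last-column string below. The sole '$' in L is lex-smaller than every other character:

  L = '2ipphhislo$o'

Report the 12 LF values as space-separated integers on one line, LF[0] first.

Answer: 1 4 9 10 2 3 5 11 6 7 0 8

Derivation:
Char counts: '$':1, '2':1, 'h':2, 'i':2, 'l':1, 'o':2, 'p':2, 's':1
C (first-col start): C('$')=0, C('2')=1, C('h')=2, C('i')=4, C('l')=6, C('o')=7, C('p')=9, C('s')=11
L[0]='2': occ=0, LF[0]=C('2')+0=1+0=1
L[1]='i': occ=0, LF[1]=C('i')+0=4+0=4
L[2]='p': occ=0, LF[2]=C('p')+0=9+0=9
L[3]='p': occ=1, LF[3]=C('p')+1=9+1=10
L[4]='h': occ=0, LF[4]=C('h')+0=2+0=2
L[5]='h': occ=1, LF[5]=C('h')+1=2+1=3
L[6]='i': occ=1, LF[6]=C('i')+1=4+1=5
L[7]='s': occ=0, LF[7]=C('s')+0=11+0=11
L[8]='l': occ=0, LF[8]=C('l')+0=6+0=6
L[9]='o': occ=0, LF[9]=C('o')+0=7+0=7
L[10]='$': occ=0, LF[10]=C('$')+0=0+0=0
L[11]='o': occ=1, LF[11]=C('o')+1=7+1=8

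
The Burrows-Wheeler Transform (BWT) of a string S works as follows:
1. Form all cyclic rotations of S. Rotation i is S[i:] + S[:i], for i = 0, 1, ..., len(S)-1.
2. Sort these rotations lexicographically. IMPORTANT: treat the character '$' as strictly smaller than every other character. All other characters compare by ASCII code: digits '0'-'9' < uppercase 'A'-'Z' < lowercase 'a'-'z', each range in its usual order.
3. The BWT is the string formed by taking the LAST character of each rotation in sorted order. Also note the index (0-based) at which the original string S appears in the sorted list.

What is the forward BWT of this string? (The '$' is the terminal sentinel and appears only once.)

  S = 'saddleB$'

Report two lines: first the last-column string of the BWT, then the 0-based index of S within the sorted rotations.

All 8 rotations (rotation i = S[i:]+S[:i]):
  rot[0] = saddleB$
  rot[1] = addleB$s
  rot[2] = ddleB$sa
  rot[3] = dleB$sad
  rot[4] = leB$sadd
  rot[5] = eB$saddl
  rot[6] = B$saddle
  rot[7] = $saddleB
Sorted (with $ < everything):
  sorted[0] = $saddleB  (last char: 'B')
  sorted[1] = B$saddle  (last char: 'e')
  sorted[2] = addleB$s  (last char: 's')
  sorted[3] = ddleB$sa  (last char: 'a')
  sorted[4] = dleB$sad  (last char: 'd')
  sorted[5] = eB$saddl  (last char: 'l')
  sorted[6] = leB$sadd  (last char: 'd')
  sorted[7] = saddleB$  (last char: '$')
Last column: Besadld$
Original string S is at sorted index 7

Answer: Besadld$
7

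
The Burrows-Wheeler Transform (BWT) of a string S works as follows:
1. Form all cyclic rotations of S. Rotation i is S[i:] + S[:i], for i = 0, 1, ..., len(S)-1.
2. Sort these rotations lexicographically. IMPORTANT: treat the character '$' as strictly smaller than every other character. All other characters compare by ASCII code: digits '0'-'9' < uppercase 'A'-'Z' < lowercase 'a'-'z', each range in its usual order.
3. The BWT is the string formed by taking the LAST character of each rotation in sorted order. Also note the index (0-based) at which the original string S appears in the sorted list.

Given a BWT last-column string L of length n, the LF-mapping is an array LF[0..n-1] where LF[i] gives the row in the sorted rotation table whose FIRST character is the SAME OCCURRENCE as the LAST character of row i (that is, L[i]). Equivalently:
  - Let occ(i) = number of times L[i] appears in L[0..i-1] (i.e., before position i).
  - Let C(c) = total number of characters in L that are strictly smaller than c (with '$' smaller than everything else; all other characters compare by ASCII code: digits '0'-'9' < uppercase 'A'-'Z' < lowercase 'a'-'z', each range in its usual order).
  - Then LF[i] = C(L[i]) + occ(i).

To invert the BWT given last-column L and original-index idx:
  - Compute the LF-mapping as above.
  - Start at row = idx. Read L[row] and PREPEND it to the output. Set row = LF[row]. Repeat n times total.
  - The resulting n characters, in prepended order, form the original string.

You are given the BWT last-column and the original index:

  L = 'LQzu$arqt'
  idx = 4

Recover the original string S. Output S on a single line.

Answer: quartzQL$

Derivation:
LF mapping: 1 2 8 7 0 3 5 4 6
Walk LF starting at row 4, prepending L[row]:
  step 1: row=4, L[4]='$', prepend. Next row=LF[4]=0
  step 2: row=0, L[0]='L', prepend. Next row=LF[0]=1
  step 3: row=1, L[1]='Q', prepend. Next row=LF[1]=2
  step 4: row=2, L[2]='z', prepend. Next row=LF[2]=8
  step 5: row=8, L[8]='t', prepend. Next row=LF[8]=6
  step 6: row=6, L[6]='r', prepend. Next row=LF[6]=5
  step 7: row=5, L[5]='a', prepend. Next row=LF[5]=3
  step 8: row=3, L[3]='u', prepend. Next row=LF[3]=7
  step 9: row=7, L[7]='q', prepend. Next row=LF[7]=4
Reversed output: quartzQL$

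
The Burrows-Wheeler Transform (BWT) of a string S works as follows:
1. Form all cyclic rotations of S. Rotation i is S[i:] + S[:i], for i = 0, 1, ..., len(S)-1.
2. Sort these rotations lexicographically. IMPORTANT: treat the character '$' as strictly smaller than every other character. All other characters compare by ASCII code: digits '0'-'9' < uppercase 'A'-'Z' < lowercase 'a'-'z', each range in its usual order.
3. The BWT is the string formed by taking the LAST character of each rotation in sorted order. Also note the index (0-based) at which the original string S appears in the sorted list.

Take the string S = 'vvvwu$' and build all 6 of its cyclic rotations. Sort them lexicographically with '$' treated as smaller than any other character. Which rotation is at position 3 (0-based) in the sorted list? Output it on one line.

All 6 rotations (rotation i = S[i:]+S[:i]):
  rot[0] = vvvwu$
  rot[1] = vvwu$v
  rot[2] = vwu$vv
  rot[3] = wu$vvv
  rot[4] = u$vvvw
  rot[5] = $vvvwu
Sorted (with $ < everything):
  sorted[0] = $vvvwu
  sorted[1] = u$vvvw
  sorted[2] = vvvwu$
  sorted[3] = vvwu$v
  sorted[4] = vwu$vv
  sorted[5] = wu$vvv
sorted[3] = vvwu$v

Answer: vvwu$v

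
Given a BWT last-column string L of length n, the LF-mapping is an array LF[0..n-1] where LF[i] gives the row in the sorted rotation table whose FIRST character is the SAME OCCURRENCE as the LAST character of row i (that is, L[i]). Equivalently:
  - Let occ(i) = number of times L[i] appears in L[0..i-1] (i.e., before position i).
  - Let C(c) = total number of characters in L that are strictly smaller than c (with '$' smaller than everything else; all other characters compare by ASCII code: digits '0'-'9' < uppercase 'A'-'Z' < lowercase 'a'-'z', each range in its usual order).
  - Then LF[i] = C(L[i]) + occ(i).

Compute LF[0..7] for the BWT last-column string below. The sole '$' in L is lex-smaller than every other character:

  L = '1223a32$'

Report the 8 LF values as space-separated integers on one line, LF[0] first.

Answer: 1 2 3 5 7 6 4 0

Derivation:
Char counts: '$':1, '1':1, '2':3, '3':2, 'a':1
C (first-col start): C('$')=0, C('1')=1, C('2')=2, C('3')=5, C('a')=7
L[0]='1': occ=0, LF[0]=C('1')+0=1+0=1
L[1]='2': occ=0, LF[1]=C('2')+0=2+0=2
L[2]='2': occ=1, LF[2]=C('2')+1=2+1=3
L[3]='3': occ=0, LF[3]=C('3')+0=5+0=5
L[4]='a': occ=0, LF[4]=C('a')+0=7+0=7
L[5]='3': occ=1, LF[5]=C('3')+1=5+1=6
L[6]='2': occ=2, LF[6]=C('2')+2=2+2=4
L[7]='$': occ=0, LF[7]=C('$')+0=0+0=0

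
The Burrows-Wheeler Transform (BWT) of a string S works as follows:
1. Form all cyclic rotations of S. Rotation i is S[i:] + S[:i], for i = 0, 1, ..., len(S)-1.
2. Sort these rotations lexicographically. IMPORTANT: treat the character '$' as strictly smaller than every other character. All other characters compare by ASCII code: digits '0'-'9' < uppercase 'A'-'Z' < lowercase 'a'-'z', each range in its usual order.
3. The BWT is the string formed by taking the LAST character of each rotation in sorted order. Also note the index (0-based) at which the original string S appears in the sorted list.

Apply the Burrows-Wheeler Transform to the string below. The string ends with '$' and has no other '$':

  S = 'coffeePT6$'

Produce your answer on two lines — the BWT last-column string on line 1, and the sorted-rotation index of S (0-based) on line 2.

All 10 rotations (rotation i = S[i:]+S[:i]):
  rot[0] = coffeePT6$
  rot[1] = offeePT6$c
  rot[2] = ffeePT6$co
  rot[3] = feePT6$cof
  rot[4] = eePT6$coff
  rot[5] = ePT6$coffe
  rot[6] = PT6$coffee
  rot[7] = T6$coffeeP
  rot[8] = 6$coffeePT
  rot[9] = $coffeePT6
Sorted (with $ < everything):
  sorted[0] = $coffeePT6  (last char: '6')
  sorted[1] = 6$coffeePT  (last char: 'T')
  sorted[2] = PT6$coffee  (last char: 'e')
  sorted[3] = T6$coffeeP  (last char: 'P')
  sorted[4] = coffeePT6$  (last char: '$')
  sorted[5] = ePT6$coffe  (last char: 'e')
  sorted[6] = eePT6$coff  (last char: 'f')
  sorted[7] = feePT6$cof  (last char: 'f')
  sorted[8] = ffeePT6$co  (last char: 'o')
  sorted[9] = offeePT6$c  (last char: 'c')
Last column: 6TeP$effoc
Original string S is at sorted index 4

Answer: 6TeP$effoc
4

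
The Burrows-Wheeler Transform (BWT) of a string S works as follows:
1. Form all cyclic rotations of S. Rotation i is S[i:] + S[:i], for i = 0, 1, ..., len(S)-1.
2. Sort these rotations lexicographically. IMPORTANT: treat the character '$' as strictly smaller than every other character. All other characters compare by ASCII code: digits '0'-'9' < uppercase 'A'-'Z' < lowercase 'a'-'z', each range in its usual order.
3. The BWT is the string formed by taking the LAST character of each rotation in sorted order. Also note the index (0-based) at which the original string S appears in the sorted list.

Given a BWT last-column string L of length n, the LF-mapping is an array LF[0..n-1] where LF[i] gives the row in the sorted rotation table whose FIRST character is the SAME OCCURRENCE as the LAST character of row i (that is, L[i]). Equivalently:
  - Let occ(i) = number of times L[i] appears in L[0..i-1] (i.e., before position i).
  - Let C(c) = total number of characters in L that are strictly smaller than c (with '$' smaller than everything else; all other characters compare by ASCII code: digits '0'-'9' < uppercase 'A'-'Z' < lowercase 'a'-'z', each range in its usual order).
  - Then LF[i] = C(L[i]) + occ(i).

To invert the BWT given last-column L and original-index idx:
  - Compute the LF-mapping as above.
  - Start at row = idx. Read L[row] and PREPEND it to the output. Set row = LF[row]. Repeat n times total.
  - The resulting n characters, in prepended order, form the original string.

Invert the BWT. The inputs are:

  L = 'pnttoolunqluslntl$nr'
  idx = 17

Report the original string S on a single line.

LF mapping: 11 5 15 16 9 10 1 18 6 12 2 19 14 3 7 17 4 0 8 13
Walk LF starting at row 17, prepending L[row]:
  step 1: row=17, L[17]='$', prepend. Next row=LF[17]=0
  step 2: row=0, L[0]='p', prepend. Next row=LF[0]=11
  step 3: row=11, L[11]='u', prepend. Next row=LF[11]=19
  step 4: row=19, L[19]='r', prepend. Next row=LF[19]=13
  step 5: row=13, L[13]='l', prepend. Next row=LF[13]=3
  step 6: row=3, L[3]='t', prepend. Next row=LF[3]=16
  step 7: row=16, L[16]='l', prepend. Next row=LF[16]=4
  step 8: row=4, L[4]='o', prepend. Next row=LF[4]=9
  step 9: row=9, L[9]='q', prepend. Next row=LF[9]=12
  step 10: row=12, L[12]='s', prepend. Next row=LF[12]=14
  step 11: row=14, L[14]='n', prepend. Next row=LF[14]=7
  step 12: row=7, L[7]='u', prepend. Next row=LF[7]=18
  step 13: row=18, L[18]='n', prepend. Next row=LF[18]=8
  step 14: row=8, L[8]='n', prepend. Next row=LF[8]=6
  step 15: row=6, L[6]='l', prepend. Next row=LF[6]=1
  step 16: row=1, L[1]='n', prepend. Next row=LF[1]=5
  step 17: row=5, L[5]='o', prepend. Next row=LF[5]=10
  step 18: row=10, L[10]='l', prepend. Next row=LF[10]=2
  step 19: row=2, L[2]='t', prepend. Next row=LF[2]=15
  step 20: row=15, L[15]='t', prepend. Next row=LF[15]=17
Reversed output: ttlonlnnunsqoltlrup$

Answer: ttlonlnnunsqoltlrup$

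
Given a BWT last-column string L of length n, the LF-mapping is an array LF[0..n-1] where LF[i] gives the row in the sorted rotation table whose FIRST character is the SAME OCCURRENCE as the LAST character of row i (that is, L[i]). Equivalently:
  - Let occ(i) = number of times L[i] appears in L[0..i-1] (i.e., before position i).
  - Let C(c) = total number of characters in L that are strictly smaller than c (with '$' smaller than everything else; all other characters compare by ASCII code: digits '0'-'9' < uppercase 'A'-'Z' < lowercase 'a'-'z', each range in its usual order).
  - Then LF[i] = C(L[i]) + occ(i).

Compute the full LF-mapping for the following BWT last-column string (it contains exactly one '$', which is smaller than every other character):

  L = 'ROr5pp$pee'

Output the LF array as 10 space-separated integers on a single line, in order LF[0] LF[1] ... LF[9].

Answer: 3 2 9 1 6 7 0 8 4 5

Derivation:
Char counts: '$':1, '5':1, 'O':1, 'R':1, 'e':2, 'p':3, 'r':1
C (first-col start): C('$')=0, C('5')=1, C('O')=2, C('R')=3, C('e')=4, C('p')=6, C('r')=9
L[0]='R': occ=0, LF[0]=C('R')+0=3+0=3
L[1]='O': occ=0, LF[1]=C('O')+0=2+0=2
L[2]='r': occ=0, LF[2]=C('r')+0=9+0=9
L[3]='5': occ=0, LF[3]=C('5')+0=1+0=1
L[4]='p': occ=0, LF[4]=C('p')+0=6+0=6
L[5]='p': occ=1, LF[5]=C('p')+1=6+1=7
L[6]='$': occ=0, LF[6]=C('$')+0=0+0=0
L[7]='p': occ=2, LF[7]=C('p')+2=6+2=8
L[8]='e': occ=0, LF[8]=C('e')+0=4+0=4
L[9]='e': occ=1, LF[9]=C('e')+1=4+1=5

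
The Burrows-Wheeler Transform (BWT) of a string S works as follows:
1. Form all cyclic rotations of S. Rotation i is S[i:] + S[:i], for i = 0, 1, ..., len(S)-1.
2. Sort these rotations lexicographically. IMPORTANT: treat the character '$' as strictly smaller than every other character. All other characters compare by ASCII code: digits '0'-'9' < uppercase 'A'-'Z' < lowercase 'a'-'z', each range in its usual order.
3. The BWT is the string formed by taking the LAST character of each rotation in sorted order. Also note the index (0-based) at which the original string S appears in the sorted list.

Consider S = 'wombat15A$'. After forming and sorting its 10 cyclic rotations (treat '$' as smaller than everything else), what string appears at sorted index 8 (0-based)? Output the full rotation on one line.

All 10 rotations (rotation i = S[i:]+S[:i]):
  rot[0] = wombat15A$
  rot[1] = ombat15A$w
  rot[2] = mbat15A$wo
  rot[3] = bat15A$wom
  rot[4] = at15A$womb
  rot[5] = t15A$womba
  rot[6] = 15A$wombat
  rot[7] = 5A$wombat1
  rot[8] = A$wombat15
  rot[9] = $wombat15A
Sorted (with $ < everything):
  sorted[0] = $wombat15A
  sorted[1] = 15A$wombat
  sorted[2] = 5A$wombat1
  sorted[3] = A$wombat15
  sorted[4] = at15A$womb
  sorted[5] = bat15A$wom
  sorted[6] = mbat15A$wo
  sorted[7] = ombat15A$w
  sorted[8] = t15A$womba
  sorted[9] = wombat15A$
sorted[8] = t15A$womba

Answer: t15A$womba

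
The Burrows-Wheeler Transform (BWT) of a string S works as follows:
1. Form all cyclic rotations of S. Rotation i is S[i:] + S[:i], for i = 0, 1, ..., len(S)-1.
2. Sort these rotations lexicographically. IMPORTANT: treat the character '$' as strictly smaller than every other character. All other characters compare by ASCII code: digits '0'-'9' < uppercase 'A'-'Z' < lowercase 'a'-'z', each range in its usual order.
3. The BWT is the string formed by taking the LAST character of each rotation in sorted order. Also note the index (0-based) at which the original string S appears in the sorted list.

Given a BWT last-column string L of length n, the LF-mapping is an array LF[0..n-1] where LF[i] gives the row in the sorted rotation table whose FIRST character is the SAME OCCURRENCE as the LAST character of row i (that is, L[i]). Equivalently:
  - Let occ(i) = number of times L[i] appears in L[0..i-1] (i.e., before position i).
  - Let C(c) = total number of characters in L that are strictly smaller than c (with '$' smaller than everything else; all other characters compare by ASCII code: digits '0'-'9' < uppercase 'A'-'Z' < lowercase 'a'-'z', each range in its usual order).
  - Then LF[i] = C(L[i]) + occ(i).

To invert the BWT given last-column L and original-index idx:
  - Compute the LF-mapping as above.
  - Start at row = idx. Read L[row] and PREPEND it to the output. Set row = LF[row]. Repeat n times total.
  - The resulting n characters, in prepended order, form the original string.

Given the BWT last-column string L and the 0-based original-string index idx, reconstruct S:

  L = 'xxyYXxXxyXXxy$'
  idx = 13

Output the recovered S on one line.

LF mapping: 6 7 11 5 1 8 2 9 12 3 4 10 13 0
Walk LF starting at row 13, prepending L[row]:
  step 1: row=13, L[13]='$', prepend. Next row=LF[13]=0
  step 2: row=0, L[0]='x', prepend. Next row=LF[0]=6
  step 3: row=6, L[6]='X', prepend. Next row=LF[6]=2
  step 4: row=2, L[2]='y', prepend. Next row=LF[2]=11
  step 5: row=11, L[11]='x', prepend. Next row=LF[11]=10
  step 6: row=10, L[10]='X', prepend. Next row=LF[10]=4
  step 7: row=4, L[4]='X', prepend. Next row=LF[4]=1
  step 8: row=1, L[1]='x', prepend. Next row=LF[1]=7
  step 9: row=7, L[7]='x', prepend. Next row=LF[7]=9
  step 10: row=9, L[9]='X', prepend. Next row=LF[9]=3
  step 11: row=3, L[3]='Y', prepend. Next row=LF[3]=5
  step 12: row=5, L[5]='x', prepend. Next row=LF[5]=8
  step 13: row=8, L[8]='y', prepend. Next row=LF[8]=12
  step 14: row=12, L[12]='y', prepend. Next row=LF[12]=13
Reversed output: yyxYXxxXXxyXx$

Answer: yyxYXxxXXxyXx$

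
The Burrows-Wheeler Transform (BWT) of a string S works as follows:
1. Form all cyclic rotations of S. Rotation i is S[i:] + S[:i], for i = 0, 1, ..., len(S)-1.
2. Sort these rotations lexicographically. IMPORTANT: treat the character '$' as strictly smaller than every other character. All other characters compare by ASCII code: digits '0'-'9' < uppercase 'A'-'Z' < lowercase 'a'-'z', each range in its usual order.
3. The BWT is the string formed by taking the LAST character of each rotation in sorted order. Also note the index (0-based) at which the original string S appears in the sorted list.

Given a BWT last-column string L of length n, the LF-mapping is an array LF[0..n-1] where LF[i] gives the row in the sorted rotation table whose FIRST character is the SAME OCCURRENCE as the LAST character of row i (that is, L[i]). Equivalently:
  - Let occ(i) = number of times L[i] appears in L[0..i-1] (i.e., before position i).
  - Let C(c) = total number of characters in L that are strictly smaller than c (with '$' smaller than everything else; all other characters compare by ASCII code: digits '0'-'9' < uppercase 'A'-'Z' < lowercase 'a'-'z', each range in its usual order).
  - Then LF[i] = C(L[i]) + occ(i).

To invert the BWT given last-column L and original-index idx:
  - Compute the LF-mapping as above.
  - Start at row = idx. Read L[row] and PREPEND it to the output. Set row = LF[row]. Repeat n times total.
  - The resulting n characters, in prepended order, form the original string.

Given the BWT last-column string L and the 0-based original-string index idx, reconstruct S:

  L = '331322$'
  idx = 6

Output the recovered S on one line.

LF mapping: 4 5 1 6 2 3 0
Walk LF starting at row 6, prepending L[row]:
  step 1: row=6, L[6]='$', prepend. Next row=LF[6]=0
  step 2: row=0, L[0]='3', prepend. Next row=LF[0]=4
  step 3: row=4, L[4]='2', prepend. Next row=LF[4]=2
  step 4: row=2, L[2]='1', prepend. Next row=LF[2]=1
  step 5: row=1, L[1]='3', prepend. Next row=LF[1]=5
  step 6: row=5, L[5]='2', prepend. Next row=LF[5]=3
  step 7: row=3, L[3]='3', prepend. Next row=LF[3]=6
Reversed output: 323123$

Answer: 323123$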